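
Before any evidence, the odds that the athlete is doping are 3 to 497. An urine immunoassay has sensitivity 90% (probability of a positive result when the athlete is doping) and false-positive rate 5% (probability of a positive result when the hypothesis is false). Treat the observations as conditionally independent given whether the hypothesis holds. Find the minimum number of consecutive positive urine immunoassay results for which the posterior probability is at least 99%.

Prior odds = 3/497.
Likelihood ratio of a positive result = 0.9/0.05 = 18.
Target odds: 0.99 ÷ 0.01 = 99.
Need (3/497) × 18ⁿ ≥ 99, i.e. 18ⁿ ≥ 16401.
18³ = 5832 falls short of 16401 but 18⁴ = 104976 reaches it, so n = 4.

4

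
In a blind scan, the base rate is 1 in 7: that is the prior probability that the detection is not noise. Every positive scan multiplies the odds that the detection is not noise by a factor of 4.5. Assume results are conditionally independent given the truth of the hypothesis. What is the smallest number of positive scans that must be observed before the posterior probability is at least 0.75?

2

Prior odds: (1/7) ÷ (6/7) = 1/6.
Likelihood ratio per positive scan = 4.5.
Target odds: 0.75 ÷ 0.25 = 3.
Require 4.5ⁿ ≥ 3 ÷ (1/6) = 18.
4.5¹ = 4.5 falls short of 18 but 4.5² = 20.25 reaches it, so n = 2.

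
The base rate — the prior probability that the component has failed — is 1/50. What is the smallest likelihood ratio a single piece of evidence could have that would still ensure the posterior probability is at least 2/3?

98

Prior odds = 0.02/0.98 = 1/49.
Target odds = (2/3)/(1/3) = 2.
Required Bayes factor = 2 ÷ (1/49) = 98.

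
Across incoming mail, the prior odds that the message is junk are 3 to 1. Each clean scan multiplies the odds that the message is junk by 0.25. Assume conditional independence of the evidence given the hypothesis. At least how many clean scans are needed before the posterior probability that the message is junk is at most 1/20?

3

Prior odds = 3.
Likelihood ratio per clean scan = 0.25.
Target posterior odds = 0.05/0.95 = 1/19.
Need 3 × 0.25ⁿ ≤ 1/19, i.e. 0.25ⁿ ≤ 1/57.
0.25² = 0.0625 is still above 1/57 but 0.25³ = 0.015625 is at or below it, so n = 3.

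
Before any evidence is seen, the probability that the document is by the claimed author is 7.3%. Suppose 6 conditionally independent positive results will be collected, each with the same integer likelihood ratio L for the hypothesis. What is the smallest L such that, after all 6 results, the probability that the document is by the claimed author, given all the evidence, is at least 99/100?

4

Prior odds = 0.073/0.927 = 73/927.
Target odds = 0.99/0.01 = 99.
Need L⁶ ≥ 99 ÷ (73/927) = 91773/73.
3⁶ = 729 < 91773/73 ≤ 4096 = 4⁶, so L = 4.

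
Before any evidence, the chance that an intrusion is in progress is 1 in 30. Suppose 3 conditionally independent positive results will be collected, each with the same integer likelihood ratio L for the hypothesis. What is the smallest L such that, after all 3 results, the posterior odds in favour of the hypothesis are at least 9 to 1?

7

Prior odds = (1/30)/(29/30) = 1/29.
Target odds = 9.
Need L³ ≥ 9 ÷ (1/29) = 261.
6³ = 216 < 261 ≤ 343 = 7³, so L = 7.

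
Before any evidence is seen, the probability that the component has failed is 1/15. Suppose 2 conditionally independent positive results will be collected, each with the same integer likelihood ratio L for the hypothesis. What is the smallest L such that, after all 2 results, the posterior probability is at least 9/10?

12

Prior odds = (1/15)/(14/15) = 1/14.
Target odds = 0.9/0.1 = 9.
Need L² ≥ 9 ÷ (1/14) = 126.
11² = 121 < 126 ≤ 144 = 12², so L = 12.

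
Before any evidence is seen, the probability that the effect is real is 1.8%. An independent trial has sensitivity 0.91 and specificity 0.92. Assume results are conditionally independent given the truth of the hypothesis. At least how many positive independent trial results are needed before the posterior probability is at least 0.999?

5

Prior odds = 0.018/0.982 = 9/491.
False-positive rate = 1 − 0.92 = 0.08; likelihood ratio of a positive = 0.91/0.08 = 11.375.
Target odds: 0.999 ÷ 0.001 = 999.
Need (9/491) × 11.375ⁿ ≥ 999, i.e. 11.375ⁿ ≥ 54501.
11.375⁴ = 68574961/4096 falls short of 54501 but 11.375⁵ ≈190439 reaches it, so n = 5.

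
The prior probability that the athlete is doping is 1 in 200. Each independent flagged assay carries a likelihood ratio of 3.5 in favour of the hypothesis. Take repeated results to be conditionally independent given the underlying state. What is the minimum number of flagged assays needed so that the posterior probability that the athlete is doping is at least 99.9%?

Prior odds = 0.005/0.995 = 1/199.
Likelihood ratio per flagged assay = 3.5.
Target posterior odds = 0.999/0.001 = 999.
Require 3.5ⁿ ≥ 999 ÷ (1/199) = 198801.
3.5⁹ = 40353607/512 falls short of 198801 but 3.5¹⁰ = 282475249/1024 reaches it, so n = 10.

10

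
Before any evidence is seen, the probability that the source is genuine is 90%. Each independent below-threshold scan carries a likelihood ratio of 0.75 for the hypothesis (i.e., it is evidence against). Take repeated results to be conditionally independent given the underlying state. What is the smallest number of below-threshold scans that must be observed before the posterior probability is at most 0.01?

Prior odds = 0.9/0.1 = 9.
Likelihood ratio per below-threshold scan = 0.75.
Target posterior odds = 0.01/0.99 = 1/99.
Need 9 × 0.75ⁿ ≤ 1/99, i.e. 0.75ⁿ ≤ 1/891.
0.75²³ ≈0.00133786 is still above 1/891 but 0.75²⁴ ≈0.00100339 is at or below it, so n = 24.

24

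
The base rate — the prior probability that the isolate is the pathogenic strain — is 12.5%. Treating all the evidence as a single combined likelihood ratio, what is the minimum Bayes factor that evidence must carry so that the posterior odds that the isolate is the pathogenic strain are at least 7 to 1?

49

Prior odds = 0.125/0.875 = 1/7.
Target odds = 7.
Required Bayes factor = 7 ÷ (1/7) = 49.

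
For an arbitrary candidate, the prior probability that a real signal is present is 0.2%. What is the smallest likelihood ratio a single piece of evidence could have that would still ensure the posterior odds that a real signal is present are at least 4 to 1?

1996

Prior odds = 0.002/0.998 = 1/499.
Target odds = 4.
Required Bayes factor = 4 ÷ (1/499) = 1996.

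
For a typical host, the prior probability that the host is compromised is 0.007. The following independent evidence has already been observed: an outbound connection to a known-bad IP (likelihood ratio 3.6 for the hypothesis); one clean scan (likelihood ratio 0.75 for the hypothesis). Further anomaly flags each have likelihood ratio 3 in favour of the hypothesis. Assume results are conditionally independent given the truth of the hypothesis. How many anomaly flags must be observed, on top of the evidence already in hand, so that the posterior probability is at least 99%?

8

Prior odds = 0.007/0.993 = 7/993.
Combined Bayes factor of the evidence already in hand = 3.6 × 0.75 = 2.7.
Odds after that evidence = (7/993) × 2.7 = 63/3310.
Target odds = 0.99/0.01 = 99.
Need 3ⁿ ≥ 99 ÷ (63/3310) = 36410/7.
3⁷ = 2187 falls short of 36410/7 but 3⁸ = 6561 reaches it, so n = 8.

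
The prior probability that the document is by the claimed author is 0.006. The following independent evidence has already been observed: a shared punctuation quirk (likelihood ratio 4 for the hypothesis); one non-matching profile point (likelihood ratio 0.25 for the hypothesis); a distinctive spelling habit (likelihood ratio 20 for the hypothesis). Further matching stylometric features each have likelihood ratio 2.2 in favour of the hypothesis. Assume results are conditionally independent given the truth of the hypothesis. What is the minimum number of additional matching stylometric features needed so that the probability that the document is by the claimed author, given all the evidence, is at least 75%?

Prior odds = 0.006/0.994 = 3/497.
Combined Bayes factor of the evidence already in hand = 4 × 0.25 × 20 = 20.
Odds after that evidence = (3/497) × 20 = 60/497.
Target odds = 0.75/0.25 = 3.
Need 2.2ⁿ ≥ 3 ÷ (60/497) = 24.85.
2.2⁴ = 23.4256 falls short of 24.85 but 2.2⁵ = 51.53632 reaches it, so n = 5.

5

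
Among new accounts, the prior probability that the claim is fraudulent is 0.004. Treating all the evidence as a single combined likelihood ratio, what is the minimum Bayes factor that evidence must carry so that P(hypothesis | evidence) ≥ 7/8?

1743

Prior odds = 0.004/0.996 = 1/249.
Target odds = 0.875/0.125 = 7.
Required Bayes factor = 7 ÷ (1/249) = 1743.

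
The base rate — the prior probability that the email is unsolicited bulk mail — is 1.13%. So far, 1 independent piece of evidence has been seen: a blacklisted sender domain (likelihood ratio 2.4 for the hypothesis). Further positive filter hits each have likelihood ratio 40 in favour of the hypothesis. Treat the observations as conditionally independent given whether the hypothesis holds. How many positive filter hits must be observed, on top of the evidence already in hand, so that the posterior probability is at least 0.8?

Prior odds = 0.0113/0.9887 = 113/9887.
Bayes factor of the evidence already in hand = 2.4.
Odds after that evidence = (113/9887) × 2.4 = 1356/49435.
Target odds = 0.8/0.2 = 4.
Need 40ⁿ ≥ 4 ÷ (1356/49435) = 49435/339.
40¹ = 40 falls short of 49435/339 but 40² = 1600 reaches it, so n = 2.

2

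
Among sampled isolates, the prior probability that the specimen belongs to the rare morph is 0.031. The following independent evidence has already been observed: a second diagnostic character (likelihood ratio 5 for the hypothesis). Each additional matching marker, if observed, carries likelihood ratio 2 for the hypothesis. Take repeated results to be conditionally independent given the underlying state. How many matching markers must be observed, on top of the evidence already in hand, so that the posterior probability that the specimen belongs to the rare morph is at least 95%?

7

Prior odds = 0.031/0.969 = 31/969.
Bayes factor of the evidence already in hand = 5.
Odds after that evidence = (31/969) × 5 = 155/969.
Target odds = 0.95/0.05 = 19.
Need 2ⁿ ≥ 19 ÷ (155/969) = 18411/155.
2⁶ = 64 falls short of 18411/155 but 2⁷ = 128 reaches it, so n = 7.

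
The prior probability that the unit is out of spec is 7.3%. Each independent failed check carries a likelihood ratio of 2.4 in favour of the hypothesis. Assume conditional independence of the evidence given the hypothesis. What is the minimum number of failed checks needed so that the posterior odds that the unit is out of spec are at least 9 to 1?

6

Prior odds = 0.073/0.927 = 73/927.
Likelihood ratio per failed check = 2.4.
Target odds = 9.
Need (73/927) × 2.4ⁿ ≥ 9, i.e. 2.4ⁿ ≥ 8343/73.
2.4⁵ = 79.62624 falls short of 8343/73 but 2.4⁶ = 2985984/15625 reaches it, so n = 6.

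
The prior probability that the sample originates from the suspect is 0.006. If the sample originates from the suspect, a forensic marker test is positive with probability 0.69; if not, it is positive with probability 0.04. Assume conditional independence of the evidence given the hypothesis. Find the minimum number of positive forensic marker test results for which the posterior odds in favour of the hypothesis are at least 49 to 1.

4

Prior odds = 0.006/0.994 = 3/497.
Likelihood ratio of a positive = 0.69/0.04 = 17.25.
Target odds = 49.
Need (3/497) × 17.25ⁿ ≥ 49, i.e. 17.25ⁿ ≥ 24353/3.
17.25³ = 5132.953125 falls short of 24353/3 but 17.25⁴ = 22667121/256 reaches it, so n = 4.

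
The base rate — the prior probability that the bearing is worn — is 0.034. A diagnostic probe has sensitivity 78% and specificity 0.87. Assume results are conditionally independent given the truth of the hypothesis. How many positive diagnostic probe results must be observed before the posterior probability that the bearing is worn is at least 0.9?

Prior odds: 0.034 ÷ 0.966 = 17/483.
False-positive rate = 1 − 0.87 = 0.13; likelihood ratio of a positive = 0.78/0.13 = 6.
Target odds: 0.9 ÷ 0.1 = 9.
Require 6ⁿ ≥ 9 ÷ (17/483) = 4347/17.
6³ = 216 falls short of 4347/17 but 6⁴ = 1296 reaches it, so n = 4.

4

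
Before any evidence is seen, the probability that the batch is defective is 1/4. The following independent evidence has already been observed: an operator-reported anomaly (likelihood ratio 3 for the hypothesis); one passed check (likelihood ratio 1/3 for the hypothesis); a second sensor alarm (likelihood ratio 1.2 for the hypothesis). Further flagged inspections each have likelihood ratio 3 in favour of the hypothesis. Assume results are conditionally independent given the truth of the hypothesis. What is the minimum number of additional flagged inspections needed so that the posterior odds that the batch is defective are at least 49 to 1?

Prior odds = 0.25/0.75 = 1/3.
Combined Bayes factor of the evidence already in hand = 3 × (1/3) × 1.2 = 1.2.
Odds after that evidence = (1/3) × 1.2 = 0.4.
Target odds = 49.
Need 3ⁿ ≥ 49 ÷ 0.4 = 122.5.
3⁴ = 81 falls short of 122.5 but 3⁵ = 243 reaches it, so n = 5.

5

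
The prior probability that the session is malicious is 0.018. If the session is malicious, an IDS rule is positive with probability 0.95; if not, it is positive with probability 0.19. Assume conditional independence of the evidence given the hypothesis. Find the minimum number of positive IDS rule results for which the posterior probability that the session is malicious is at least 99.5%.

6

Prior odds = 0.018/0.982 = 9/491.
Likelihood ratio of a positive = 0.95/0.19 = 5.
Target posterior odds = 0.995/0.005 = 199.
Need (9/491) × 5ⁿ ≥ 199, i.e. 5ⁿ ≥ 97709/9.
5⁵ = 3125 falls short of 97709/9 but 5⁶ = 15625 reaches it, so n = 6.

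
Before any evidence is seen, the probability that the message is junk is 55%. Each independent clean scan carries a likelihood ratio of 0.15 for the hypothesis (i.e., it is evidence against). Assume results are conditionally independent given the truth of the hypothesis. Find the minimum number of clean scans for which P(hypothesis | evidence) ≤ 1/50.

Prior odds = 0.55/0.45 = 11/9.
Likelihood ratio per clean scan = 0.15.
Target odds: 0.02 ÷ 0.98 = 1/49.
Need (11/9) × 0.15ⁿ ≤ 1/49, i.e. 0.15ⁿ ≤ 9/539.
0.15² = 0.0225 is still above 9/539 but 0.15³ = 0.003375 is at or below it, so n = 3.

3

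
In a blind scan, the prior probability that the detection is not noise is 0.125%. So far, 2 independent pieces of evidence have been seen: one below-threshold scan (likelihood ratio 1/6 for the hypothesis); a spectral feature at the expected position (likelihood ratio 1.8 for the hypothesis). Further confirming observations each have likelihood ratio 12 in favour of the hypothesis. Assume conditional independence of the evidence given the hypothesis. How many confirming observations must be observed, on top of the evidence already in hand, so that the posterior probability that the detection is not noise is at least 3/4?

4

Prior odds = 0.00125/0.99875 = 1/799.
Combined Bayes factor of the evidence already in hand = (1/6) × 1.8 = 0.3.
Odds after that evidence = (1/799) × 0.3 = 3/7990.
Target odds = 0.75/0.25 = 3.
Need 12ⁿ ≥ 3 ÷ (3/7990) = 7990.
12³ = 1728 falls short of 7990 but 12⁴ = 20736 reaches it, so n = 4.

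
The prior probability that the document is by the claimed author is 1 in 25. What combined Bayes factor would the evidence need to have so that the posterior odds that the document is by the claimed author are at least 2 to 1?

Prior odds = 0.04/0.96 = 1/24.
Target odds = 2.
Required Bayes factor = 2 ÷ (1/24) = 48.

48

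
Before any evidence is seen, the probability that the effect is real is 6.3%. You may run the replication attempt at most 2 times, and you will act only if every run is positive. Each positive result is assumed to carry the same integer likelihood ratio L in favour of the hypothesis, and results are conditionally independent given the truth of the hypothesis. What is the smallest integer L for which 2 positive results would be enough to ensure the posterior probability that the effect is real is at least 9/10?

Prior odds = 0.063/0.937 = 63/937.
Target odds = 0.9/0.1 = 9.
Need L² ≥ 9 ÷ (63/937) = 937/7.
11² = 121 < 937/7 ≤ 144 = 12², so L = 12.

12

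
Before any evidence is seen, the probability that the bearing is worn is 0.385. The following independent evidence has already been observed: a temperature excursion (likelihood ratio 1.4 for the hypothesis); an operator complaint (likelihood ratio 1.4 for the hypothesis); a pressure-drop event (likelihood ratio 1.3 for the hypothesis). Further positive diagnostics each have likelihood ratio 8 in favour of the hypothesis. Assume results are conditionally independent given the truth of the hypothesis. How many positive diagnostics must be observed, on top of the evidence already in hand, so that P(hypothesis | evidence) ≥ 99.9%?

4

Prior odds = 0.385/0.615 = 77/123.
Combined Bayes factor of the evidence already in hand = 1.4 × 1.4 × 1.3 = 2.548.
Odds after that evidence = (77/123) × 2.548 = 49049/30750.
Target odds = 0.999/0.001 = 999.
Need 8ⁿ ≥ 999 ÷ (49049/30750) = 30719250/49049.
8³ = 512 falls short of 30719250/49049 but 8⁴ = 4096 reaches it, so n = 4.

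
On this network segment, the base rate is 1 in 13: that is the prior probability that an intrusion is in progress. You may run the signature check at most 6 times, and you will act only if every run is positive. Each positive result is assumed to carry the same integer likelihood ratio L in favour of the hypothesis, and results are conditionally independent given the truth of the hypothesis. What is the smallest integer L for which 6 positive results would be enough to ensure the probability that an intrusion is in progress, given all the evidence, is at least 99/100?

Prior odds = (1/13)/(12/13) = 1/12.
Target odds = 0.99/0.01 = 99.
Need L⁶ ≥ 99 ÷ (1/12) = 1188.
3⁶ = 729 < 1188 ≤ 4096 = 4⁶, so L = 4.

4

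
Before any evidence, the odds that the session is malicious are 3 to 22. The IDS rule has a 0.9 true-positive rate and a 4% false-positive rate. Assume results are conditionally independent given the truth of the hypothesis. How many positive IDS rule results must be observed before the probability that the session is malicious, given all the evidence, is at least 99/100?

Prior odds = 3/22.
Likelihood ratio of a positive result = 0.9/0.04 = 22.5.
Target posterior odds = 0.99/0.01 = 99.
Need (3/22) × 22.5ⁿ ≥ 99, i.e. 22.5ⁿ ≥ 726.
22.5² = 506.25 falls short of 726 but 22.5³ = 11390.625 reaches it, so n = 3.

3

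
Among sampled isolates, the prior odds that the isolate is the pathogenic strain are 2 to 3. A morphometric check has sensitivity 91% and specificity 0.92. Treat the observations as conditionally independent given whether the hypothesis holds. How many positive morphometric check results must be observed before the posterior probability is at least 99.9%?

Prior odds = 2/3.
False-positive rate = 1 − 0.92 = 0.08; likelihood ratio of a positive = 0.91/0.08 = 11.375.
Target odds: 0.999 ÷ 0.001 = 999.
Need (2/3) × 11.375ⁿ ≥ 999, i.e. 11.375ⁿ ≥ 1498.5.
11.375³ = 753571/512 falls short of 1498.5 but 11.375⁴ = 68574961/4096 reaches it, so n = 4.

4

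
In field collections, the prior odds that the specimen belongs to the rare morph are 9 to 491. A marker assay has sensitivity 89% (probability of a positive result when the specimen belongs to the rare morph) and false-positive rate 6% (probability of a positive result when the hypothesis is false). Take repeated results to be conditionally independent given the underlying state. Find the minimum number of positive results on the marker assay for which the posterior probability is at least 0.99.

4

Prior odds = 9/491.
Likelihood ratio of a positive result = 0.89/0.06 = 89/6.
Target posterior odds = 0.99/0.01 = 99.
Require (89/6)ⁿ ≥ 99 ÷ (9/491) = 5401.
(89/6)³ = 704969/216 falls short of 5401 but (89/6)⁴ = 62742241/1296 reaches it, so n = 4.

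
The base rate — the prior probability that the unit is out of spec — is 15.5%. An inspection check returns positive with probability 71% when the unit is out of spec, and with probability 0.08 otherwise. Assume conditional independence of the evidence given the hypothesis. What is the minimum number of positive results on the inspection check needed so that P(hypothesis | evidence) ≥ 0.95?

Prior odds: 0.155 ÷ 0.845 = 31/169.
Likelihood ratio of a positive result = 0.71/0.08 = 8.875.
Target odds: 0.95 ÷ 0.05 = 19.
Need (31/169) × 8.875ⁿ ≥ 19, i.e. 8.875ⁿ ≥ 3211/31.
8.875² = 78.765625 falls short of 3211/31 but 8.875³ = 357911/512 reaches it, so n = 3.

3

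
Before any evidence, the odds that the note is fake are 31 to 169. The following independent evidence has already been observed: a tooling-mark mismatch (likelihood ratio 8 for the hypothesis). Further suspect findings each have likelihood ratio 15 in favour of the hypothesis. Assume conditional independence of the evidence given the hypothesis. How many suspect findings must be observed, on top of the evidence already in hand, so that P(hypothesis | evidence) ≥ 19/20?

1

Prior odds = 31/169.
Bayes factor of the evidence already in hand = 8.
Odds after that evidence = (31/169) × 8 = 248/169.
Target odds = 0.95/0.05 = 19.
Need 15ⁿ ≥ 19 ÷ (248/169) = 3211/248.
15¹ = 15, which meets the required 3211/248; so n = 1.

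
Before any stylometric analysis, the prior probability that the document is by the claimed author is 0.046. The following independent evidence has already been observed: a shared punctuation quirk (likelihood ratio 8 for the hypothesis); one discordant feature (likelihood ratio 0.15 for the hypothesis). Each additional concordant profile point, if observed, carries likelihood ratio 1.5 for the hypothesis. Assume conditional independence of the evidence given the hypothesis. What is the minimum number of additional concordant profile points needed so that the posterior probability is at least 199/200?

21

Prior odds = 0.046/0.954 = 23/477.
Combined Bayes factor of the evidence already in hand = 8 × 0.15 = 1.2.
Odds after that evidence = (23/477) × 1.2 = 46/795.
Target odds = 0.995/0.005 = 199.
Need 1.5ⁿ ≥ 199 ÷ (46/795) = 158205/46.
1.5²⁰ ≈3325.26 falls short of 158205/46 but 1.5²¹ ≈4987.89 reaches it, so n = 21.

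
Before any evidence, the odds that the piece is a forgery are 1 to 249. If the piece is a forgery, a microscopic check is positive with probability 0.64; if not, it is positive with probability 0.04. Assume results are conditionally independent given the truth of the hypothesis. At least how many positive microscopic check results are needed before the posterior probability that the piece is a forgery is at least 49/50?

Prior odds = 1/249.
Likelihood ratio of a positive = 0.64/0.04 = 16.
Target posterior odds = 0.98/0.02 = 49.
Need (1/249) × 16ⁿ ≥ 49, i.e. 16ⁿ ≥ 12201.
16³ = 4096 falls short of 12201 but 16⁴ = 65536 reaches it, so n = 4.

4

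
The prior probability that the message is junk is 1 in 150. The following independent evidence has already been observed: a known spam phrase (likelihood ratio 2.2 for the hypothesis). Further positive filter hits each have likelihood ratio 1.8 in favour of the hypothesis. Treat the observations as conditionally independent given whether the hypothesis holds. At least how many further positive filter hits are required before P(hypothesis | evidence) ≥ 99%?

15

Prior odds = (1/150)/(149/150) = 1/149.
Bayes factor of the evidence already in hand = 2.2.
Odds after that evidence = (1/149) × 2.2 = 11/745.
Target odds = 0.99/0.01 = 99.
Need 1.8ⁿ ≥ 99 ÷ (11/745) = 6705.
1.8¹⁴ ≈3748.13 falls short of 6705 but 1.8¹⁵ ≈6746.64 reaches it, so n = 15.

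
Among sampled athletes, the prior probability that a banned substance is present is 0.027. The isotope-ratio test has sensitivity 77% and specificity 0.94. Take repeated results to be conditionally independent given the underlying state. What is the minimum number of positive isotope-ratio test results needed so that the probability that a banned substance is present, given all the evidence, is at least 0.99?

4

Prior odds: 0.027 ÷ 0.973 = 27/973.
False-positive rate = 1 − 0.94 = 0.06; likelihood ratio of a positive = 0.77/0.06 = 77/6.
Target odds: 0.99 ÷ 0.01 = 99.
Need (27/973) × (77/6)ⁿ ≥ 99, i.e. (77/6)ⁿ ≥ 10703/3.
(77/6)³ = 456533/216 falls short of 10703/3 but (77/6)⁴ = 35153041/1296 reaches it, so n = 4.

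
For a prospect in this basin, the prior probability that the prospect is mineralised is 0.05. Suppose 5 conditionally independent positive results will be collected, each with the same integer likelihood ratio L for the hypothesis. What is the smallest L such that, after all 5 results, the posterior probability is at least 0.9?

3

Prior odds = 0.05/0.95 = 1/19.
Target odds = 0.9/0.1 = 9.
Need L⁵ ≥ 9 ÷ (1/19) = 171.
2⁵ = 32 < 171 ≤ 243 = 3⁵, so L = 3.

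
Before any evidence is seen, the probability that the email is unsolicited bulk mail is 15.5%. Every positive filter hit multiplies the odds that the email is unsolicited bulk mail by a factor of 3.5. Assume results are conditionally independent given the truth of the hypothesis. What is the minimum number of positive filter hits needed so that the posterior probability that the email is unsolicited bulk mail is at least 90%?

Prior odds = 0.155/0.845 = 31/169.
Likelihood ratio per positive filter hit = 3.5.
Target odds: 0.9 ÷ 0.1 = 9.
Need (31/169) × 3.5ⁿ ≥ 9, i.e. 3.5ⁿ ≥ 1521/31.
3.5³ = 42.875 falls short of 1521/31 but 3.5⁴ = 150.0625 reaches it, so n = 4.

4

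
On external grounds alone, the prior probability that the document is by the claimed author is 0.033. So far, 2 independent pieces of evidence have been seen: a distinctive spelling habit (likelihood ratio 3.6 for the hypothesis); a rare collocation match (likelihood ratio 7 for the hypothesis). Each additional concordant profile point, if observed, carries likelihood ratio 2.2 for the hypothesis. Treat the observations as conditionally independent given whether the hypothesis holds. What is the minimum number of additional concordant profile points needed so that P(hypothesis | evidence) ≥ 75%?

Prior odds = 0.033/0.967 = 33/967.
Combined Bayes factor of the evidence already in hand = 3.6 × 7 = 25.2.
Odds after that evidence = (33/967) × 25.2 = 4158/4835.
Target odds = 0.75/0.25 = 3.
Need 2.2ⁿ ≥ 3 ÷ (4158/4835) = 4835/1386.
2.2¹ = 2.2 falls short of 4835/1386 but 2.2² = 4.84 reaches it, so n = 2.

2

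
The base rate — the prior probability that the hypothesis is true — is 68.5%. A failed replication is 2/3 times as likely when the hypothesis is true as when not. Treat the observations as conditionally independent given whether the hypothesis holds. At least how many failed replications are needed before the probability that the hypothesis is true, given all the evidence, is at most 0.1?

Prior odds: 0.685 ÷ 0.315 = 137/63.
Likelihood ratio per failed replication = 2/3.
Target posterior odds = 0.1/0.9 = 1/9.
Require (2/3)ⁿ ≤ 1/9 ÷ (137/63) = 7/137.
(2/3)⁷ = 128/2187 is still above 7/137 but (2/3)⁸ = 256/6561 is at or below it, so n = 8.

8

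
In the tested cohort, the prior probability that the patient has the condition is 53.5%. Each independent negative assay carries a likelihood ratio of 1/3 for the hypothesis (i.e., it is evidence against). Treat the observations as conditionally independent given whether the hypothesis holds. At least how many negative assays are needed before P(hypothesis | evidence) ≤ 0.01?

Prior odds = 0.535/0.465 = 107/93.
Likelihood ratio per negative assay = 1/3.
Target posterior odds = 0.01/0.99 = 1/99.
Require (1/3)ⁿ ≤ 1/99 ÷ (107/93) = 31/3531.
(1/3)⁴ = 1/81 is still above 31/3531 but (1/3)⁵ = 1/243 is at or below it, so n = 5.

5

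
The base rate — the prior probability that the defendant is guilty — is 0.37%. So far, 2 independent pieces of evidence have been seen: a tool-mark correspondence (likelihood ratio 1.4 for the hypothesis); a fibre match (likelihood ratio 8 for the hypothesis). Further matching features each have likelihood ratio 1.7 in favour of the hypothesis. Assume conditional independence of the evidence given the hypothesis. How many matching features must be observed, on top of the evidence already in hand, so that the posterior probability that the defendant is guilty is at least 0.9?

11

Prior odds = 0.0037/0.9963 = 37/9963.
Combined Bayes factor of the evidence already in hand = 1.4 × 8 = 11.2.
Odds after that evidence = (37/9963) × 11.2 = 2072/49815.
Target odds = 0.9/0.1 = 9.
Need 1.7ⁿ ≥ 9 ÷ (2072/49815) = 448335/2072.
1.7¹⁰ ≈201.599 falls short of 448335/2072 but 1.7¹¹ ≈342.719 reaches it, so n = 11.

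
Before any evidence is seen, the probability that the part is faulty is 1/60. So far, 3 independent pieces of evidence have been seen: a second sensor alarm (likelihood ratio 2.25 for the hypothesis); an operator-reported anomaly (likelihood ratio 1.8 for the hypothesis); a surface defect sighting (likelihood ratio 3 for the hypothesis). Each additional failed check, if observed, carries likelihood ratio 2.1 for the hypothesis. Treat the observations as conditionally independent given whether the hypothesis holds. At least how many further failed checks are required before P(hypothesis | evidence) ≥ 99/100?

Prior odds = (1/60)/(59/60) = 1/59.
Combined Bayes factor of the evidence already in hand = 2.25 × 1.8 × 3 = 12.15.
Odds after that evidence = (1/59) × 12.15 = 243/1180.
Target odds = 0.99/0.01 = 99.
Need 2.1ⁿ ≥ 99 ÷ (243/1180) = 12980/27.
2.1⁸ ≈378.229 falls short of 12980/27 but 2.1⁹ ≈794.28 reaches it, so n = 9.

9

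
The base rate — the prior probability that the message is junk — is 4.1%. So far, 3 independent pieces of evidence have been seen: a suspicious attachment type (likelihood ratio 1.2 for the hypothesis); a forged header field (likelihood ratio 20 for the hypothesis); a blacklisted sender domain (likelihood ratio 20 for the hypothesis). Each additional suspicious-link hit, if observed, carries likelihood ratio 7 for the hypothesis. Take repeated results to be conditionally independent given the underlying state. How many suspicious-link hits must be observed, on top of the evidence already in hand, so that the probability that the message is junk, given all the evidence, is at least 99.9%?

2

Prior odds = 0.041/0.959 = 41/959.
Combined Bayes factor of the evidence already in hand = 1.2 × 20 × 20 = 480.
Odds after that evidence = (41/959) × 480 = 19680/959.
Target odds = 0.999/0.001 = 999.
Need 7ⁿ ≥ 999 ÷ (19680/959) = 319347/6560.
7¹ = 7 falls short of 319347/6560 but 7² = 49 reaches it, so n = 2.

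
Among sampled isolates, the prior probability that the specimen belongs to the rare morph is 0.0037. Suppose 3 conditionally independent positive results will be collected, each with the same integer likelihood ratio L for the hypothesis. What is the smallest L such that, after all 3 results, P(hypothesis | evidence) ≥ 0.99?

30

Prior odds = 0.0037/0.9963 = 37/9963.
Target odds = 0.99/0.01 = 99.
Need L³ ≥ 99 ÷ (37/9963) = 986337/37.
29³ = 24389 < 986337/37 ≤ 27000 = 30³, so L = 30.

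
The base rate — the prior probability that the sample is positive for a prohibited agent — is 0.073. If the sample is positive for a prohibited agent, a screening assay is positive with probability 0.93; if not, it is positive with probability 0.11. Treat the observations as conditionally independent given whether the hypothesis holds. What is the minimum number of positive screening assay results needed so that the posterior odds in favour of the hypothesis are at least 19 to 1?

3

Prior odds = 0.073/0.927 = 73/927.
Likelihood ratio of a positive = 0.93/0.11 = 93/11.
Target odds = 19.
Need (73/927) × (93/11)ⁿ ≥ 19, i.e. (93/11)ⁿ ≥ 17613/73.
(93/11)² = 8649/121 falls short of 17613/73 but (93/11)³ = 804357/1331 reaches it, so n = 3.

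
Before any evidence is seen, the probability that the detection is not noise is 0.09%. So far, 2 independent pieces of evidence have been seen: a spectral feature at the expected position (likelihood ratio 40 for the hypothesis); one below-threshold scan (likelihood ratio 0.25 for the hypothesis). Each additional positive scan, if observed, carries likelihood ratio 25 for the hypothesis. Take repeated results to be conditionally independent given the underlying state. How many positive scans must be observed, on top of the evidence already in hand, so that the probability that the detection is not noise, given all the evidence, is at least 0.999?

Prior odds = 0.0009/0.9991 = 9/9991.
Combined Bayes factor of the evidence already in hand = 40 × 0.25 = 10.
Odds after that evidence = (9/9991) × 10 = 90/9991.
Target odds = 0.999/0.001 = 999.
Need 25ⁿ ≥ 999 ÷ (90/9991) = 110900.1.
25³ = 15625 falls short of 110900.1 but 25⁴ = 390625 reaches it, so n = 4.

4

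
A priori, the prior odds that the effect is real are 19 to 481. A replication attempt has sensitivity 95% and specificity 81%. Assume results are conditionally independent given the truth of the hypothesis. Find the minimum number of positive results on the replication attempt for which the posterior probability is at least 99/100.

Prior odds = 19/481.
False-positive rate = 1 − 0.81 = 0.19; likelihood ratio of a positive = 0.95/0.19 = 5.
Target posterior odds = 0.99/0.01 = 99.
Need (19/481) × 5ⁿ ≥ 99, i.e. 5ⁿ ≥ 47619/19.
5⁴ = 625 falls short of 47619/19 but 5⁵ = 3125 reaches it, so n = 5.

5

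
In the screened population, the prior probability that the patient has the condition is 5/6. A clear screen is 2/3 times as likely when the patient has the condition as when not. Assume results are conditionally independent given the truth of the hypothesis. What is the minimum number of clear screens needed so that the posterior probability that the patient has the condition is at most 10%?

10

Prior odds = (5/6)/(1/6) = 5.
Likelihood ratio per clear screen = 2/3.
Target odds: 0.1 ÷ 0.9 = 1/9.
Need 5 × (2/3)ⁿ ≤ 1/9, i.e. (2/3)ⁿ ≤ 1/45.
(2/3)⁹ = 512/19683 is still above 1/45 but (2/3)¹⁰ = 1024/59049 is at or below it, so n = 10.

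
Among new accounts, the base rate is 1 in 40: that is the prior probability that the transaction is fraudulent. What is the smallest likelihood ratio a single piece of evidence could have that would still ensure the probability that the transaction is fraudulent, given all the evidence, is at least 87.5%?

273

Prior odds = 0.025/0.975 = 1/39.
Target odds = 0.875/0.125 = 7.
Required Bayes factor = 7 ÷ (1/39) = 273.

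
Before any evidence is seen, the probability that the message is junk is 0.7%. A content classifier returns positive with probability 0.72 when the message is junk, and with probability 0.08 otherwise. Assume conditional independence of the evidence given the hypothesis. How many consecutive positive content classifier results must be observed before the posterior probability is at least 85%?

Prior odds = 0.007/0.993 = 7/993.
Likelihood ratio of a positive result = 0.72/0.08 = 9.
Target odds: 0.85 ÷ 0.15 = 17/3.
Require 9ⁿ ≥ 17/3 ÷ (7/993) = 5627/7.
9³ = 729 falls short of 5627/7 but 9⁴ = 6561 reaches it, so n = 4.

4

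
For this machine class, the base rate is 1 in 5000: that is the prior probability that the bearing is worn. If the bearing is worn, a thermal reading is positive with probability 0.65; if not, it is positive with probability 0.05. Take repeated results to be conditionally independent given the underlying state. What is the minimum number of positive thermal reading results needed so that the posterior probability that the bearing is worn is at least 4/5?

4

Prior odds: 0.0002 ÷ 0.9998 = 1/4999.
Likelihood ratio of a positive = 0.65/0.05 = 13.
Target posterior odds = 0.8/0.2 = 4.
Need (1/4999) × 13ⁿ ≥ 4, i.e. 13ⁿ ≥ 19996.
13³ = 2197 falls short of 19996 but 13⁴ = 28561 reaches it, so n = 4.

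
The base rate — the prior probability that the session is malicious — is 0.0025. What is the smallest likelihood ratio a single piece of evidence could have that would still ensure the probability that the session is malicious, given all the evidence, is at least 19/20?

Prior odds = 0.0025/0.9975 = 1/399.
Target odds = 0.95/0.05 = 19.
Required Bayes factor = 19 ÷ (1/399) = 7581.

7581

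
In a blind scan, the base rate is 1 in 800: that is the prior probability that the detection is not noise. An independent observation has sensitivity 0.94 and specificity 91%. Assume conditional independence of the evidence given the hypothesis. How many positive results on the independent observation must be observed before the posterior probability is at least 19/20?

Prior odds: 0.00125 ÷ 0.99875 = 1/799.
False-positive rate = 1 − 0.91 = 0.09; likelihood ratio of a positive = 0.94/0.09 = 94/9.
Target posterior odds = 0.95/0.05 = 19.
Need (1/799) × (94/9)ⁿ ≥ 19, i.e. (94/9)ⁿ ≥ 15181.
(94/9)⁴ = 78074896/6561 falls short of 15181 but (94/9)⁵ ≈124287 reaches it, so n = 5.

5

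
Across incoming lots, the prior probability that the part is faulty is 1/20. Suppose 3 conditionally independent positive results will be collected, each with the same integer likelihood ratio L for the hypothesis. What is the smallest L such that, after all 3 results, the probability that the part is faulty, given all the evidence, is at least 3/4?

4

Prior odds = 0.05/0.95 = 1/19.
Target odds = 0.75/0.25 = 3.
Need L³ ≥ 3 ÷ (1/19) = 57.
3³ = 27 < 57 ≤ 64 = 4³, so L = 4.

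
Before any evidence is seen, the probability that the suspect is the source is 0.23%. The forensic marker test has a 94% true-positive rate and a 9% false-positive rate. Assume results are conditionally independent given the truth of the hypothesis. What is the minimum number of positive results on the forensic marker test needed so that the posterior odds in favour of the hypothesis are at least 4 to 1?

4

Prior odds = 0.0023/0.9977 = 23/9977.
Likelihood ratio of a positive result = 0.94/0.09 = 94/9.
Target odds = 4.
Require (94/9)ⁿ ≥ 4 ÷ (23/9977) = 39908/23.
(94/9)³ = 830584/729 falls short of 39908/23 but (94/9)⁴ = 78074896/6561 reaches it, so n = 4.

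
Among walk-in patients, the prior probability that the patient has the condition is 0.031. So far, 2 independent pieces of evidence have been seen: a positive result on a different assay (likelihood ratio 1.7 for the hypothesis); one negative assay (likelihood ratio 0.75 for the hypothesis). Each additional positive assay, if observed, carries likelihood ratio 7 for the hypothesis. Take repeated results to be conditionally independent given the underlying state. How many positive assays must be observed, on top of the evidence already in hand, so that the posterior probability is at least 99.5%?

Prior odds = 0.031/0.969 = 31/969.
Combined Bayes factor of the evidence already in hand = 1.7 × 0.75 = 1.275.
Odds after that evidence = (31/969) × 1.275 = 31/760.
Target odds = 0.995/0.005 = 199.
Need 7ⁿ ≥ 199 ÷ (31/760) = 151240/31.
7⁴ = 2401 falls short of 151240/31 but 7⁵ = 16807 reaches it, so n = 5.

5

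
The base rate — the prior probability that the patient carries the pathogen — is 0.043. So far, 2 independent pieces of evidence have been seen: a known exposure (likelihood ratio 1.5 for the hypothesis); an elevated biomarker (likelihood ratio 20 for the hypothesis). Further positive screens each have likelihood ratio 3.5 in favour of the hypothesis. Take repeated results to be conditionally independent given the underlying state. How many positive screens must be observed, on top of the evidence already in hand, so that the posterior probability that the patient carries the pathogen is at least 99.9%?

Prior odds = 0.043/0.957 = 43/957.
Combined Bayes factor of the evidence already in hand = 1.5 × 20 = 30.
Odds after that evidence = (43/957) × 30 = 430/319.
Target odds = 0.999/0.001 = 999.
Need 3.5ⁿ ≥ 999 ÷ (430/319) = 318681/430.
3.5⁵ = 525.21875 falls short of 318681/430 but 3.5⁶ = 1838.265625 reaches it, so n = 6.

6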